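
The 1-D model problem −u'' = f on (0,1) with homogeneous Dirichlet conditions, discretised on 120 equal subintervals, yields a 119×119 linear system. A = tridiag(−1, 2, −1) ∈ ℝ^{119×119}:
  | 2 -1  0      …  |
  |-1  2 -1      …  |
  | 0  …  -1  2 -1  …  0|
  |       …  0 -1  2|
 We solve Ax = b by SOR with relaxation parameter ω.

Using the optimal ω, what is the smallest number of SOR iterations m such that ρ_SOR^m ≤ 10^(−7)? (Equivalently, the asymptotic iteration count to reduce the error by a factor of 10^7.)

ρ_J = max_k |cos(kπ/120)| = cos(π/120) = 0.9996573
√(1−ρ_J²) = |sin(π/120)| = 0.0261769
Then 2/(1+√(1−ρ_J²)) = 2/(1+0.0261769); ω* = 2/1.0261769 = 1.9489817.
ρ_SOR = ω* − 1 ≈ 0.9489817.
7·ln10 = 16.1181; −ln(0.9489817) = 0.0523658; m = ⌈16.1181/0.0523658⌉ = ⌈307.798⌉ = 308.

m = 308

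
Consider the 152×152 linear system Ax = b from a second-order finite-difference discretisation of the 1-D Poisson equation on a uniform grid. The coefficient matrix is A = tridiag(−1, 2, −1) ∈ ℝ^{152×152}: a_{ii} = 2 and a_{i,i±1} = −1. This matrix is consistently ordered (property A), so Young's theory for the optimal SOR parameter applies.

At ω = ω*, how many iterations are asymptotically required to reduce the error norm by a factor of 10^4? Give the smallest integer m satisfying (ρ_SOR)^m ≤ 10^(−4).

m = 225

n=152: λ(B_J) = 1 − λ(A)/2 = cos(kπ/153); k=1 gives ρ_J = 0.9997892.
√(1−ρ_J²) = |sin(π/153)| = 0.0205318
[ω*] 2 ÷ (1 + 0.0205318) = 2 ÷ 1.0205318 = 1.9597625.
[ρ_SOR] ω* − 1 = 0.9597625.
(0.9597625)^m ≤ 10^{−4}  ⇒  m·ln(0.9597625) ≤ −4·ln10  ⇒  m ≥ 224.263  ⇒  m = 225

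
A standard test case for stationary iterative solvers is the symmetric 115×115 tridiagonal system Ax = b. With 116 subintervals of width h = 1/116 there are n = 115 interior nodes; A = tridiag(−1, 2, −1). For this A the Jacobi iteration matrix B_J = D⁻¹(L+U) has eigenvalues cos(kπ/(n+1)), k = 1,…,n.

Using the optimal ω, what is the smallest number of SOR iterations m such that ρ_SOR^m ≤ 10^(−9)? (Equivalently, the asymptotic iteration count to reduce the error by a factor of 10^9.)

B_J for the 115×115 system has eigenvalues cos(kπ/116); ρ_J = cos(π/116) = 0.9996333.
root = sin(π/116) = 0.0270794  (since 1−cos² = sin²).
ω* = 2/(1+0.0270794) = 1.9472691
At ω = 1.9472691 every |λ(B_ω)| = ω−1, so ρ_SOR = 0.9472691.
9·ln10 = 20.7233; −ln(0.9472691) = 0.0541721; m = ⌈20.7233/0.0541721⌉ = ⌈382.546⌉ = 383.

m = 383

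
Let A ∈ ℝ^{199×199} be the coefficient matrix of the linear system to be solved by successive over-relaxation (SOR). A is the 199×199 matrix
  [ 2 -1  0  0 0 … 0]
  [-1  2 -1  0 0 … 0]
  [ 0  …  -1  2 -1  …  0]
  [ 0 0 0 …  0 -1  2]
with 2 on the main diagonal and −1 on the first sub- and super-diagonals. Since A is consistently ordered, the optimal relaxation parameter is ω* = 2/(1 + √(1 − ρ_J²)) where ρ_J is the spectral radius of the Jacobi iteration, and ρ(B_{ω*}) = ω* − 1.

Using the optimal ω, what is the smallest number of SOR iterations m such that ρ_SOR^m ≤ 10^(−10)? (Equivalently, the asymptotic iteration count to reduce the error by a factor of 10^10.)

m = 733

B_J for the 199×199 system has eigenvalues cos(kπ/200); ρ_J = cos(π/200) = 0.9998766.
√(1−ρ_J²) = |sin(π/200)| = 0.0157073
ω* = 2/(1 + 0.0157073) = 2/1.0157073 = 1.9690712.
At ω = 1.9690712 every |λ(B_ω)| = ω−1, so ρ_SOR = 0.9690712.
Need (0.9690712)^m ≤ 10^(−10): m ≥ 10·ln10/|ln 0.9690712| = 23.0259/0.0314172 = 732.907 ⇒ m = 733.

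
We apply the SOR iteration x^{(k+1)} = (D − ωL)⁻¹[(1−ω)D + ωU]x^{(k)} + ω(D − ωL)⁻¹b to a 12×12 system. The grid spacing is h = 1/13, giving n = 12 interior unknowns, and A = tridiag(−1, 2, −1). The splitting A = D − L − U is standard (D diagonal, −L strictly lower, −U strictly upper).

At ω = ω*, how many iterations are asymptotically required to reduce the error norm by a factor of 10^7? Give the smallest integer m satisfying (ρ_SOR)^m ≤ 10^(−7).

m = 34

ρ_J = max_k |cos(kπ/13)| = cos(π/13) = 0.9709418
√(1−ρ_J²) simplifies to sin(π/13) = 0.2393157.
So ω* = 2/1.2393157 = 1.6137938 (Young).
ρ_SOR = ω* − 1 ≈ 0.6137938.
ρ_SOR^m ≤ 10^(−7) ⇔ m ≥ 7·ln10/(−ln 0.6137938) = 16.1181/0.488096 = 33.022; m = ⌈33.022⌉ = 34.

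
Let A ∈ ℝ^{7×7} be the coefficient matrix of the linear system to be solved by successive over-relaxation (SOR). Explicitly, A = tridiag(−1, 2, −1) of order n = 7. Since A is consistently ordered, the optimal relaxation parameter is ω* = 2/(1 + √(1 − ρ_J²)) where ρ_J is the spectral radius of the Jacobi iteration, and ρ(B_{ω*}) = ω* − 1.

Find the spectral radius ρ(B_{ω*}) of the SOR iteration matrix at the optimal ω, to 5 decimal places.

ρ_SOR = 0.44646

n=7: λ(B_J) = 1 − λ(A)/2 = cos(kπ/8); k=1 gives ρ_J = 0.92388.
root = sin(π/8) = 0.382683  (since 1−cos² = sin²).
ω* = 2 / (1 + 0.382683) = 2 / 1.382683 ≈ 1.44646.
ρ(B_{ω*}) = ω*−1 = 0.44646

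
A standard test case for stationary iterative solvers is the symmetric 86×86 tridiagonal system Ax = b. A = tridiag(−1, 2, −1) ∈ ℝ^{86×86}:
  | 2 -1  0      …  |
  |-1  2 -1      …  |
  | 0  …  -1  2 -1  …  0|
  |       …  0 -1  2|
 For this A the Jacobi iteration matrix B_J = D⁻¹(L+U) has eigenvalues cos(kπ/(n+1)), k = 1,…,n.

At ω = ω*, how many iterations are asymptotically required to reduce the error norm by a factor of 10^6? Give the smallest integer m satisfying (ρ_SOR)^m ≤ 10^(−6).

ρ_J = max_k |cos(kπ/87)| = cos(π/87) = 0.9993481
√(1−ρ_J²) = |sin(π/87)| = 0.0361024
ω* = 2/(1+0.0361024) = 1.9303111
At ω = 1.9303111 every |λ(B_ω)| = ω−1, so ρ_SOR = 0.9303111.
Need (0.9303111)^m ≤ 10^(−6): m ≥ 6·ln10/|ln 0.9303111| = 13.8155/0.0722362 = 191.255 ⇒ m = 192.

m = 192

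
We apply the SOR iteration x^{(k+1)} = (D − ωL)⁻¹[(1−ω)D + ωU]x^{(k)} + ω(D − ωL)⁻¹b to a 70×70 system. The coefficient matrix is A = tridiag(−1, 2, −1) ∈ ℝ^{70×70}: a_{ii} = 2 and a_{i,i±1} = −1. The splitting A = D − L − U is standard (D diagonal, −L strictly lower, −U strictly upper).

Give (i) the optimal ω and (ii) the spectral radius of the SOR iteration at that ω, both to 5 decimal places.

ω* = 1.91528, ρ_SOR = 0.91528

ρ_J = max_k |cos(kπ/71)| = cos(π/71) = 0.99902
root = sin(π/71) = 0.044233  (since 1−cos² = sin²).
ω* = 2/(1 + 0.044233) = 2/1.044233 = 1.91528.
and ρ(B_{ω*}) = 1.91528 − 1 = 0.91528.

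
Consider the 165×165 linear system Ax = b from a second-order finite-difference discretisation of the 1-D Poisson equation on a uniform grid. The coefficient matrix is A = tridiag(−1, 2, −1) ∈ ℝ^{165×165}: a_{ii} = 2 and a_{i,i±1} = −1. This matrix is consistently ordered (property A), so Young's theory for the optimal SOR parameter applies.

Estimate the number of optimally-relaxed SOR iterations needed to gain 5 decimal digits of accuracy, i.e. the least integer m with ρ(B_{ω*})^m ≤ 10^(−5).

B_J for the 165×165 system has eigenvalues cos(kπ/166); ρ_J = cos(π/166) = 0.9998209.
√(1−ρ_J²) = |sin(π/166)| = 0.0189241
ω* = 2/(1+0.0189241) = 1.9628547
ρ(B_{ω*}) = ω*−1 = 0.9628547
(0.9628547)^m ≤ 10^{−5}  ⇒  m·ln(0.9628547) ≤ −5·ln10  ⇒  m ≥ 304.149  ⇒  m = 305

m = 305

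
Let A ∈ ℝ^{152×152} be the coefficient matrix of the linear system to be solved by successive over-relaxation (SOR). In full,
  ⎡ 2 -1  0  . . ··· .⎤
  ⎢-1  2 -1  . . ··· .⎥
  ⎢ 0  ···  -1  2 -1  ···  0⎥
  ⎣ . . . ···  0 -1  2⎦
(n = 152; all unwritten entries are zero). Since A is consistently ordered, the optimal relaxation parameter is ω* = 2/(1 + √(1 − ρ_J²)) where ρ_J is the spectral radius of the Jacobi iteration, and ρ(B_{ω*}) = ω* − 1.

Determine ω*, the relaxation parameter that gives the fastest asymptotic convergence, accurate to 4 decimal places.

ω* = 1.9598

ρ_J = max_k |cos(kπ/153)| = cos(π/153) = 0.9998
root = sin(π/153) = 0.02053  (since 1−cos² = sin²).
ω* = 2/(1+0.02053) = 1.9598
and ρ(B_{ω*}) = 1.9598 − 1 = 0.9598.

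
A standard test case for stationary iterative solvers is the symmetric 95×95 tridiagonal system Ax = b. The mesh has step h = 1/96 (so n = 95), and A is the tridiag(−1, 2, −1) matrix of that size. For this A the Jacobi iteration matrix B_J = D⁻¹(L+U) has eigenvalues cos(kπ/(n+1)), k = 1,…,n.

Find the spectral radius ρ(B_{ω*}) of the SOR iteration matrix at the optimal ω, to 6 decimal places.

ρ_SOR = 0.936635

ρ_J = max_k |cos(kπ/96)| = cos(π/96) = 0.999465
1 − cos²(π/96) = sin²(π/96) ⇒ √(1−ρ_J²) = sin(π/96) = 0.0327191.
[ω*] 2 ÷ (1 + 0.0327191) = 2 ÷ 1.0327191 = 1.936635.
[ρ_SOR] ω* − 1 = 0.936635.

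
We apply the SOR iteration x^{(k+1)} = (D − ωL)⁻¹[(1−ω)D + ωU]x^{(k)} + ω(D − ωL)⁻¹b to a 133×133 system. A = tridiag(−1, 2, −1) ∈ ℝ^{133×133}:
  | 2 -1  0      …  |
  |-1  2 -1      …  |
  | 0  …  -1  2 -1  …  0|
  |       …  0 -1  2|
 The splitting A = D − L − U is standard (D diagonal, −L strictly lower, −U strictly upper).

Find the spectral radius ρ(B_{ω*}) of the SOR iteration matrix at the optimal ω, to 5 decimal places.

ρ_J = max_k |cos(kπ/134)| = cos(π/134) = 0.99973
√(1 − cos²(π/134)) = sin(π/134) ≈ 0.023443.
ω* = 2/(1+0.023443) = 1.95419
and ρ(B_{ω*}) = 1.95419 − 1 = 0.95419.

ρ_SOR = 0.95419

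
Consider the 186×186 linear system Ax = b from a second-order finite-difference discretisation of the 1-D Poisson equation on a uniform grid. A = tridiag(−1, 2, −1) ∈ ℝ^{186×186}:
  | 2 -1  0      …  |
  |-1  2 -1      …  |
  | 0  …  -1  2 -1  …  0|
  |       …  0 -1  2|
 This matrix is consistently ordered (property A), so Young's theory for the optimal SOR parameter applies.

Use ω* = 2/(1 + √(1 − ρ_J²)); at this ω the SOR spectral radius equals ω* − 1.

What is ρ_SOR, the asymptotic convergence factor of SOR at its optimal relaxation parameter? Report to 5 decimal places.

B_J for the 186×186 system has eigenvalues cos(kπ/187); ρ_J = cos(π/187) = 0.99986.
√(1 − cos²(π/187)) = sin(π/187) ≈ 0.016799.
ω* = 2/(1 + 0.016799) = 2/1.016799 = 1.96696.
Hence ρ(B_{ω*}) = 1.96696 − 1 = 0.96696.

ρ_SOR = 0.96696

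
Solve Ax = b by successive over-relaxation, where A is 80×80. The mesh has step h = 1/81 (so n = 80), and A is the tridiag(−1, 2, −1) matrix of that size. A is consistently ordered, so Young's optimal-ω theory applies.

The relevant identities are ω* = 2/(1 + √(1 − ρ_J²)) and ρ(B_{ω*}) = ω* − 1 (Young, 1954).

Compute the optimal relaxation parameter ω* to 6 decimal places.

ω* = 1.925344

spectrum of D⁻¹(L+U) = {cos(kπ/81) : 1≤k≤80}; ρ_J = cos(π/81) = 0.999248.
√(1−ρ_J²) simplifies to sin(π/81) = 0.0387754.
Then 2/(1+√(1−ρ_J²)) = 2/(1+0.0387754); ω* = 2/1.0387754 = 1.925344.
Hence ρ(B_{ω*}) = 1.925344 − 1 = 0.925344.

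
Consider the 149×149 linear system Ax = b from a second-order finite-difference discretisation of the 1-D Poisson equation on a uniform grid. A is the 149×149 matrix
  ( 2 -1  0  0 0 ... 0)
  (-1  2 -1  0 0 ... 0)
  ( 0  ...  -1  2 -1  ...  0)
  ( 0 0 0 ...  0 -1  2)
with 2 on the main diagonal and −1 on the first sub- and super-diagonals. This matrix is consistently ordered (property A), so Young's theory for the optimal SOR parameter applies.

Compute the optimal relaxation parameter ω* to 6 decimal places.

spectrum of D⁻¹(L+U) = {cos(kπ/150) : 1≤k≤149}; ρ_J = cos(π/150) = 0.999781.
√(1−ρ_J²) = |sin(π/150)| = 0.0209424
Then 2/(1+√(1−ρ_J²)) = 2/(1+0.0209424); ω* = 2/1.0209424 = 1.958974.
ρ_SOR = ω* − 1 ≈ 0.958974.

ω* = 1.958974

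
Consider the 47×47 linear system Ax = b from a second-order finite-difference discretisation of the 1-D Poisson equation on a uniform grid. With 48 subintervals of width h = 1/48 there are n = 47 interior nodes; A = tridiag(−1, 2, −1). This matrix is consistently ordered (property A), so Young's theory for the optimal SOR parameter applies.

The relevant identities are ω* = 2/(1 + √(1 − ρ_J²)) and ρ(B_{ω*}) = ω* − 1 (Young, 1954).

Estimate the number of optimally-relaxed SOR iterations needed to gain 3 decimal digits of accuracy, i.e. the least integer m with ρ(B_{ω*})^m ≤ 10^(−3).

ρ_J = max_k |cos(kπ/48)| = cos(π/48) = 0.9978589
√(1−ρ_J²) simplifies to sin(π/48) = 0.0654031.
ω* = 2 / (1 + 0.0654031) = 2 / 1.0654031 ≈ 1.8772237.
ρ_SOR = ω* − 1 ≈ 0.8772237.
(0.8772237)^m ≤ 10^{−3}  ⇒  m·ln(0.8772237) ≤ −3·ln10  ⇒  m ≥ 52.734  ⇒  m = 53

m = 53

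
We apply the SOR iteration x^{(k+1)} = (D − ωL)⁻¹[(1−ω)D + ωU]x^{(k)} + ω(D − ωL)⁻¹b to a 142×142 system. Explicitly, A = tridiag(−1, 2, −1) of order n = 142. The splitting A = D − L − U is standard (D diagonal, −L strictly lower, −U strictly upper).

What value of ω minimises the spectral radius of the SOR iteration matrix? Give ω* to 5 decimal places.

½·tridiag(1,0,1) at n=142: λ_k = cos(kπ/143); max |λ| at k=1 ⇒ ρ_J = cos(π/143) ≈ 0.99976.
root = sin(π/143) = 0.021967  (since 1−cos² = sin²).
ω* = 2 / (1 + 0.021967) = 2 / 1.021967 ≈ 1.95701.
At ω = 1.95701 every |λ(B_ω)| = ω−1, so ρ_SOR = 0.95701.

ω* = 1.95701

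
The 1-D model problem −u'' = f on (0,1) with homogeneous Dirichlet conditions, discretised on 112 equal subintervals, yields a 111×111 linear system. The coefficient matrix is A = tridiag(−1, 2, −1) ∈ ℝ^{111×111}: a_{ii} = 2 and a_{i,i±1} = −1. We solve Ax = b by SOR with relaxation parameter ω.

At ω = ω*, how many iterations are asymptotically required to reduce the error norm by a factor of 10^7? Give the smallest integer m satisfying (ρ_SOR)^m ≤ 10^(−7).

ρ_J = max_k |cos(kπ/112)| = cos(π/112) = 0.9996066
root = sin(π/112) = 0.0280463  (since 1−cos² = sin²).
ω* = 2/(1 + 0.0280463) = 2/1.0280463 = 1.9454377.
At ω = 1.9454377 every |λ(B_ω)| = ω−1, so ρ_SOR = 0.9454377.
m ≥ 7·ln10 / (−ln 0.9454377) = 287.273; smallest integer m = 288.

m = 288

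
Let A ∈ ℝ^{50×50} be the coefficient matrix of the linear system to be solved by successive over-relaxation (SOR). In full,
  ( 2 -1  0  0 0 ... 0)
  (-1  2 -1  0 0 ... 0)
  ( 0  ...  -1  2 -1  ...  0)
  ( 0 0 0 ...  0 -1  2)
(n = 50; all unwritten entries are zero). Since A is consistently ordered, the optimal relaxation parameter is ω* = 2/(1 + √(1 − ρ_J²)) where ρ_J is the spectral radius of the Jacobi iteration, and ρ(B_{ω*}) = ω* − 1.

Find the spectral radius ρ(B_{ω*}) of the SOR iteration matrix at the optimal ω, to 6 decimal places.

ρ_SOR = 0.884018

½·tridiag(1,0,1) at n=50: λ_k = cos(kπ/51); max |λ| at k=1 ⇒ ρ_J = cos(π/51) ≈ 0.998103.
√(1−ρ_J²) simplifies to sin(π/51) = 0.0615609.
ω* = 2/(1+0.0615609) = 1.884018
At ω = 1.884018 every |λ(B_ω)| = ω−1, so ρ_SOR = 0.884018.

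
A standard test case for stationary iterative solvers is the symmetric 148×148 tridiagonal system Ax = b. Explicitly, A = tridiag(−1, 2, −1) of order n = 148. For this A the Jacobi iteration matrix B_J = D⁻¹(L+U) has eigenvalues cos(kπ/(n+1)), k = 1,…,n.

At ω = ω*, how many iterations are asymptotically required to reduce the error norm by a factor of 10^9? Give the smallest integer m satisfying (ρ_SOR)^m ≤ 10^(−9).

B_J for the 148×148 system has eigenvalues cos(kπ/149); ρ_J = cos(π/149) = 0.9997777.
√(1−ρ_J²) simplifies to sin(π/149) = 0.0210830.
ω* = 2/(1+0.0210830) = 1.9587046
Hence ρ(B_{ω*}) = 1.9587046 − 1 = 0.9587046.
m ≥ 9·ln10 / (−ln 0.9587046) = 491.396; smallest integer m = 492.

m = 492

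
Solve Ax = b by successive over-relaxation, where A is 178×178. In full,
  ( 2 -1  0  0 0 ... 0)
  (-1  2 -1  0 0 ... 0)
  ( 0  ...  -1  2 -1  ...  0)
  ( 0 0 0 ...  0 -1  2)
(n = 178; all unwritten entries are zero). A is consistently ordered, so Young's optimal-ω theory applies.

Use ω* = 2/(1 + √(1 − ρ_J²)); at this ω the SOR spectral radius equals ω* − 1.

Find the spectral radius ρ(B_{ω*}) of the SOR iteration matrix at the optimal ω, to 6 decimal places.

ρ_SOR = 0.965506

[ρ_J] n=178: ρ(B_J) = cos(π/(n+1)) = cos(π/179) = 0.999846.
√(1 − cos²(π/179)) = sin(π/179) ≈ 0.0175499.
ω* = 2/(1 + 0.0175499) = 2/1.0175499 = 1.965506.
ρ_SOR = ω* − 1 = 1.965506 − 1 = 0.965506.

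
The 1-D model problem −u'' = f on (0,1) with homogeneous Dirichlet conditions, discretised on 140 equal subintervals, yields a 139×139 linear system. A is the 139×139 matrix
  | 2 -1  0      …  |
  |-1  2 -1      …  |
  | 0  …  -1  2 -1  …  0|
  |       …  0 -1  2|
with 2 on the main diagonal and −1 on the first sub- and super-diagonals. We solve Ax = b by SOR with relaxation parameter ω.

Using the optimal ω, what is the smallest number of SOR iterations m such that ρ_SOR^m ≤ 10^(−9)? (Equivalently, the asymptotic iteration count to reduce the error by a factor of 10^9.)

[ρ_J] n=139: ρ(B_J) = cos(π/(n+1)) = cos(π/140) = 0.9997482.
root = sin(π/140) = 0.0224381  (since 1−cos² = sin²).
ω* = 2/(1 + 0.0224381) = 2/1.0224381 = 1.9561086.
and ρ(B_{ω*}) = 1.9561086 − 1 = 0.9561086.
ρ_SOR^m ≤ 10^(−9) ⇔ m ≥ 9·ln10/(−ln 0.9561086) = 20.7233/0.0448838 = 461.710; m = ⌈461.710⌉ = 462.

m = 462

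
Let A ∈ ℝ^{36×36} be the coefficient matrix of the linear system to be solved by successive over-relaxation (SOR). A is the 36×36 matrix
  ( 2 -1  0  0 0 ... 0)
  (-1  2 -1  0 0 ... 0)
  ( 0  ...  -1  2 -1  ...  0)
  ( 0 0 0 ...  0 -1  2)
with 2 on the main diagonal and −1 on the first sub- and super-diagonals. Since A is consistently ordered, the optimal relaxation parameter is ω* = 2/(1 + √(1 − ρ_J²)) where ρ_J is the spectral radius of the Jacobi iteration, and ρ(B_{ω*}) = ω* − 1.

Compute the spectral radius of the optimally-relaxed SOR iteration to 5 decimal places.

ρ_SOR = 0.84365

½·tridiag(1,0,1) at n=36: λ_k = cos(kπ/37); max |λ| at k=1 ⇒ ρ_J = cos(π/37) ≈ 0.99640.
root = sin(π/37) = 0.084806  (since 1−cos² = sin²).
[ω*] 2 ÷ (1 + 0.084806) = 2 ÷ 1.084806 = 1.84365.
ρ_SOR = ω* − 1 ≈ 0.84365.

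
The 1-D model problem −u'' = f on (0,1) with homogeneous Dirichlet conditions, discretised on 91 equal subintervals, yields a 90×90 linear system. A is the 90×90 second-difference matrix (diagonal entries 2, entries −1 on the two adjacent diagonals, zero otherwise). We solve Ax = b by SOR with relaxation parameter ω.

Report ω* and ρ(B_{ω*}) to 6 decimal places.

With n=90, ρ(Jacobi) = cos(π/91) = 0.999404.
√(1−ρ_J²) simplifies to sin(π/91) = 0.0345161.
[ω*] 2 ÷ (1 + 0.0345161) = 2 ÷ 1.0345161 = 1.933271.
ρ(B_{ω*}) = ω*−1 = 0.933271

ω* = 1.933271, ρ_SOR = 0.933271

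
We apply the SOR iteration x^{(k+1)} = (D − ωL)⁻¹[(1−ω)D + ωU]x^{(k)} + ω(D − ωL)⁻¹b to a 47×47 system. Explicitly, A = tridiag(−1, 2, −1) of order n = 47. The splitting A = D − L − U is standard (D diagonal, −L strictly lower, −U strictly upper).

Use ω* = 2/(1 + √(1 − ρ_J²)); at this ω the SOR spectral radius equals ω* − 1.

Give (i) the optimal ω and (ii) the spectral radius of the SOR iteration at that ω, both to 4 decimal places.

With n=47, ρ(Jacobi) = cos(π/48) = 0.9979.
1 − cos²(π/48) = sin²(π/48) ⇒ √(1−ρ_J²) = sin(π/48) = 0.06540.
Young: ω* = 2/(1+√(1−ρ_J²)) = 2/(1+0.06540) = 2/1.06540 = 1.8772.
and ρ(B_{ω*}) = 1.8772 − 1 = 0.8772.

ω* = 1.8772, ρ_SOR = 0.8772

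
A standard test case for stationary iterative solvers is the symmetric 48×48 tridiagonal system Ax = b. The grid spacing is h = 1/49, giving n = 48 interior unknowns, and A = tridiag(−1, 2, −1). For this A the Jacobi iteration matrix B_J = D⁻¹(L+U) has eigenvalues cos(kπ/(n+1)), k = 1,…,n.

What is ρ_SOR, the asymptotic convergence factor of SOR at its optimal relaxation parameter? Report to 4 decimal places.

With n=48, ρ(Jacobi) = cos(π/49) = 0.9979.
root = sin(π/49) = 0.06407  (since 1−cos² = sin²).
ω* = 2/(1 + 0.06407) = 2/1.06407 = 1.8796.
ρ(B_{ω*}) = ω*−1 = 0.8796

ρ_SOR = 0.8796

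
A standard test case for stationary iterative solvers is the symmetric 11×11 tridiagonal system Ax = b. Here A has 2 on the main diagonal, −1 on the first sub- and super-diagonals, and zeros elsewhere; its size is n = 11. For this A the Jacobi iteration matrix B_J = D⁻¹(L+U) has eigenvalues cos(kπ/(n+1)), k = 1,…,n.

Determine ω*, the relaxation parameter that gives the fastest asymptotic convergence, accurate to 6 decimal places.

ω* = 1.588791

spectrum of D⁻¹(L+U) = {cos(kπ/12) : 1≤k≤11}; ρ_J = cos(π/12) = 0.965926.
1 − cos²(π/12) = sin²(π/12) ⇒ √(1−ρ_J²) = sin(π/12) = 0.2588190.
ω* = 2/(1 + 0.2588190) = 2/1.2588190 = 1.588791.
ρ(B_{ω*}) = ω*−1 = 0.588791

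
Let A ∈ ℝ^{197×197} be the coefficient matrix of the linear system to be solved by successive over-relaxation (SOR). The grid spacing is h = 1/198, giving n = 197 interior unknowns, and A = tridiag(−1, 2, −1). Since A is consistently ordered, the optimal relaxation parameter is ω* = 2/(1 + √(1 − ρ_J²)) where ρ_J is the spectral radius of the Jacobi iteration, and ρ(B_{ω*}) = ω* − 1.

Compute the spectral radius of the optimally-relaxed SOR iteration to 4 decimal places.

With n=197, ρ(Jacobi) = cos(π/198) = 0.9999.
√(1 − cos²(π/198)) = sin(π/198) ≈ 0.01587.
So ω* = 2/1.01587 = 1.9688 (Young).
ρ(B_{ω*}) = ω*−1 = 0.9688

ρ_SOR = 0.9688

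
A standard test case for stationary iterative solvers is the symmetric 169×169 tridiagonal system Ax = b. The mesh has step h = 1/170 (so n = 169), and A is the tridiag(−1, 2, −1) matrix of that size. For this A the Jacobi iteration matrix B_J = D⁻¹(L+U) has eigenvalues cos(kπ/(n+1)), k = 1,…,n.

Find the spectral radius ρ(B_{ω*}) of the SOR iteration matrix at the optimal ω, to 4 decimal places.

ρ_SOR = 0.9637

[ρ_J] n=169: ρ(B_J) = cos(π/(n+1)) = cos(π/170) = 0.9998.
√(1−ρ_J²) simplifies to sin(π/170) = 0.01848.
ω* = 2 / (1 + 0.01848) = 2 / 1.01848 ≈ 1.9637.
[ρ_SOR] ω* − 1 = 0.9637.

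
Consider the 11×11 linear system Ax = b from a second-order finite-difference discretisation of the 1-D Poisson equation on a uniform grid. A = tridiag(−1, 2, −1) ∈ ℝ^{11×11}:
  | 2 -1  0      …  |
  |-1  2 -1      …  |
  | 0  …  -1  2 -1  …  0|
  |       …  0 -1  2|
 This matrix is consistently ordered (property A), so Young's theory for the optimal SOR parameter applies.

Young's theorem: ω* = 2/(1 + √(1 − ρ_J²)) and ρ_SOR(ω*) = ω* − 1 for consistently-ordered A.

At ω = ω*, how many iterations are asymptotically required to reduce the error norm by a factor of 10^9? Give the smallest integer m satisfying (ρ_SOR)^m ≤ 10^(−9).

m = 40

ρ_J = max_k |cos(kπ/12)| = cos(π/12) = 0.9659258
1 − cos²(π/12) = sin²(π/12) ⇒ √(1−ρ_J²) = sin(π/12) = 0.2588190.
Then 2/(1+√(1−ρ_J²)) = 2/(1+0.2588190); ω* = 2/1.2588190 = 1.5887908.
[ρ_SOR] ω* − 1 = 0.5887908.
9·ln10 = 20.7233; −ln(0.5887908) = 0.529684; m = ⌈20.7233/0.529684⌉ = ⌈39.124⌉ = 40.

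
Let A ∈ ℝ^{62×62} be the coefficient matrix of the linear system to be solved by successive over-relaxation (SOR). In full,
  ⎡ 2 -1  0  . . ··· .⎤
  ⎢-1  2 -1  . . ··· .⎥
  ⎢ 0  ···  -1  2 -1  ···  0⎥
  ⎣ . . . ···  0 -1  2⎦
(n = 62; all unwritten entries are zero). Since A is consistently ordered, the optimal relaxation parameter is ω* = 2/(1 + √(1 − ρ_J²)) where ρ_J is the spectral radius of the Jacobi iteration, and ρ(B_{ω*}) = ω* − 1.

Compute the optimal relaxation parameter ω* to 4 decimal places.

½·tridiag(1,0,1) at n=62: λ_k = cos(kπ/63); max |λ| at k=1 ⇒ ρ_J = cos(π/63) ≈ 0.9988.
1 − cos²(π/63) = sin²(π/63) ⇒ √(1−ρ_J²) = sin(π/63) = 0.04985.
ω* = 2/(1+0.04985) = 1.9050
ρ_SOR = ω* − 1 ≈ 0.9050.

ω* = 1.9050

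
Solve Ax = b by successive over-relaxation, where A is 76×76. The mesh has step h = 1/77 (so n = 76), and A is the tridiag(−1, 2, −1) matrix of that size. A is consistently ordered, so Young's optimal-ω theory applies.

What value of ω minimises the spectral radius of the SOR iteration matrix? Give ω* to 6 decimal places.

n=76: λ(B_J) = 1 − λ(A)/2 = cos(kπ/77); k=1 gives ρ_J = 0.999168.
1 − cos²(π/77) = sin²(π/77) ⇒ √(1−ρ_J²) = sin(π/77) = 0.0407886.
Young: ω* = 2/(1+√(1−ρ_J²)) = 2/(1+0.0407886) = 2/1.0407886 = 1.921620.
[ρ_SOR] ω* − 1 = 0.921620.

ω* = 1.921620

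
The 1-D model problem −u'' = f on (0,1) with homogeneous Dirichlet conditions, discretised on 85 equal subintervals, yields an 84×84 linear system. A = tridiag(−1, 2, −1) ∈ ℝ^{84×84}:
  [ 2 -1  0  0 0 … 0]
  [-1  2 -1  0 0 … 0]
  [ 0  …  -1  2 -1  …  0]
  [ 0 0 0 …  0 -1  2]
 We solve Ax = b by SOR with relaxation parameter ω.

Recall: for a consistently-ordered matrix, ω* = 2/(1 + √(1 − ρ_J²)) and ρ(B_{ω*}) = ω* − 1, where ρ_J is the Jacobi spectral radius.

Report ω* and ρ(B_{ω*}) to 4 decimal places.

With n=84, ρ(Jacobi) = cos(π/85) = 0.9993.
√(1−ρ_J²) simplifies to sin(π/85) = 0.03695.
Young: ω* = 2/(1+√(1−ρ_J²)) = 2/(1+0.03695) = 2/1.03695 = 1.9287.
ρ_SOR = ω* − 1 ≈ 0.9287.

ω* = 1.9287, ρ_SOR = 0.9287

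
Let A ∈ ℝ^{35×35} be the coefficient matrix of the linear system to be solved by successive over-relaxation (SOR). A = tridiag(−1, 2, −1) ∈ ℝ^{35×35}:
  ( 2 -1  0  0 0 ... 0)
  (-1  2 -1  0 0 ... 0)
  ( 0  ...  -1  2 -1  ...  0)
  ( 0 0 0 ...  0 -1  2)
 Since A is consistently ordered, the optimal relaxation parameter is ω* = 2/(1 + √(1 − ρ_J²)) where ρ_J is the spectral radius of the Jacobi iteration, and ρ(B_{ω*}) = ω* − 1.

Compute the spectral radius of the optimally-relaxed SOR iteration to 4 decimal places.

ρ_SOR = 0.8397

[ρ_J] n=35: ρ(B_J) = cos(π/(n+1)) = cos(π/36) = 0.9962.
√(1−ρ_J²) = |sin(π/36)| = 0.08716
ω* = 2 / (1 + 0.08716) = 2 / 1.08716 ≈ 1.8397.
ρ_SOR = ω* − 1 ≈ 0.8397.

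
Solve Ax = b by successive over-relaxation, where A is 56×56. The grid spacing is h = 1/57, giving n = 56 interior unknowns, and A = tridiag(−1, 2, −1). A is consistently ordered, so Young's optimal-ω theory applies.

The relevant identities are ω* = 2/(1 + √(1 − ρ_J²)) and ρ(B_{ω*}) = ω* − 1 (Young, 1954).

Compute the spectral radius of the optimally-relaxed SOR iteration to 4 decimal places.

With n=56, ρ(Jacobi) = cos(π/57) = 0.9985.
√(1−ρ_J²) = |sin(π/57)| = 0.05509
ω* = 2/(1 + 0.05509) = 2/1.05509 = 1.8956.
Hence ρ(B_{ω*}) = 1.8956 − 1 = 0.8956.

ρ_SOR = 0.8956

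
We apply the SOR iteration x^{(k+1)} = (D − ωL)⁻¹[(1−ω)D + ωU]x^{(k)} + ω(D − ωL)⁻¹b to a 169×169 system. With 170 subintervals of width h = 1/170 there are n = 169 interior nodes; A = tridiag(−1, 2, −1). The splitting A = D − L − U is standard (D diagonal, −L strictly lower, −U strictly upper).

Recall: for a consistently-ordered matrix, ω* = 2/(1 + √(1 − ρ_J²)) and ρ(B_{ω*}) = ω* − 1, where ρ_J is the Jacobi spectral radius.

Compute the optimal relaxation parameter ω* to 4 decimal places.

ω* = 1.9637

n=169: λ(B_J) = 1 − λ(A)/2 = cos(kπ/170); k=1 gives ρ_J = 0.9998.
√(1−ρ_J²) = |sin(π/170)| = 0.01848
ω* = 2 / (1 + 0.01848) = 2 / 1.01848 ≈ 1.9637.
ρ(B_{ω*}) = ω*−1 = 0.9637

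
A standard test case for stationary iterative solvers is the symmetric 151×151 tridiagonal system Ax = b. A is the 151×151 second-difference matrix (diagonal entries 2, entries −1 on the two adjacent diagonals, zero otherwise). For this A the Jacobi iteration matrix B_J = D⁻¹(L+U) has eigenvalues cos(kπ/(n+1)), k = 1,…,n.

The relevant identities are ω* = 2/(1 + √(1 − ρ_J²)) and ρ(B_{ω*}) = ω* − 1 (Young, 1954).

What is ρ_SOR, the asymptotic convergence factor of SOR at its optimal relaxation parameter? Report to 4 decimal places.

ρ_SOR = 0.9595

½·tridiag(1,0,1) at n=151: λ_k = cos(kπ/152); max |λ| at k=1 ⇒ ρ_J = cos(π/152) ≈ 0.9998.
√(1 − cos²(π/152)) = sin(π/152) ≈ 0.02067.
Then 2/(1+√(1−ρ_J²)) = 2/(1+0.02067); ω* = 2/1.02067 = 1.9595.
ρ(B_{ω*}) = ω*−1 = 0.9595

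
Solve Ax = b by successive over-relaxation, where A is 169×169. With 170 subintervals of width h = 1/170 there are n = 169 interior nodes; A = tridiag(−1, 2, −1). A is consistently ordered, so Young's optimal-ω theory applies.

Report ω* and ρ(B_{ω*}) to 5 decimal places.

ω* = 1.96371, ρ_SOR = 0.96371

n=169: λ(B_J) = 1 − λ(A)/2 = cos(kπ/170); k=1 gives ρ_J = 0.99983.
1 − cos²(π/170) = sin²(π/170) ⇒ √(1−ρ_J²) = sin(π/170) = 0.018479.
ω* = 2 / (1 + 0.018479) = 2 / 1.018479 ≈ 1.96371.
Hence ρ(B_{ω*}) = 1.96371 − 1 = 0.96371.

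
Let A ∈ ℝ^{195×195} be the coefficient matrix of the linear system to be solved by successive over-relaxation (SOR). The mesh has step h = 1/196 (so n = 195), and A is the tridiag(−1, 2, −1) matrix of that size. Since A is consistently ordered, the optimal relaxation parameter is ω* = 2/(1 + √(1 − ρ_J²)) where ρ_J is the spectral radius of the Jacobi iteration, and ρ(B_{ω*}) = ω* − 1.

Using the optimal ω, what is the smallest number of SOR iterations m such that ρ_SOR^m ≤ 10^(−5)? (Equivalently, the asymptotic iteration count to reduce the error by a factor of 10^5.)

[ρ_J] n=195: ρ(B_J) = cos(π/(n+1)) = cos(π/196) = 0.9998715.
√(1−ρ_J²) simplifies to sin(π/196) = 0.0160278.
ω* = 2/(1 + 0.0160278) = 2/1.0160278 = 1.9684501.
ρ(B_{ω*}) = ω*−1 = 0.9684501
Need (0.9684501)^m ≤ 10^(−5): m ≥ 5·ln10/|ln 0.9684501| = 11.5129/0.0320583 = 359.124 ⇒ m = 360.

m = 360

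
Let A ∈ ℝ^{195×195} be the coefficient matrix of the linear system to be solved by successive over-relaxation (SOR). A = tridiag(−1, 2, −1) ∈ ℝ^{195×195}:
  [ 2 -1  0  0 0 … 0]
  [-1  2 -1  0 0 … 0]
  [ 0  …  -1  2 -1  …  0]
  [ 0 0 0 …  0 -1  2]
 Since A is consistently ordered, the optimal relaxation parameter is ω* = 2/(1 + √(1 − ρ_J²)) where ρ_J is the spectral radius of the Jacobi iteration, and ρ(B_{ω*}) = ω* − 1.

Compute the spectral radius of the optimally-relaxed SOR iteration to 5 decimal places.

ρ_SOR = 0.96845

ρ_J = max_k |cos(kπ/196)| = cos(π/196) = 0.99987
1 − cos²(π/196) = sin²(π/196) ⇒ √(1−ρ_J²) = sin(π/196) = 0.016028.
ω* = 2/(1 + 0.016028) = 2/1.016028 = 1.96845.
ρ_SOR = ω* − 1 = 1.96845 − 1 = 0.96845.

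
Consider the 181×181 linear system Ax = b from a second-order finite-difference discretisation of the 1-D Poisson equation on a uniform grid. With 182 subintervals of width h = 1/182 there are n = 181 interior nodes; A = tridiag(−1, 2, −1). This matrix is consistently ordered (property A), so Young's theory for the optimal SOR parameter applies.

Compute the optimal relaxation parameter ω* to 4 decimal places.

ω* = 1.9661

With n=181, ρ(Jacobi) = cos(π/182) = 0.9999.
root = sin(π/182) = 0.01726  (since 1−cos² = sin²).
So ω* = 2/1.01726 = 1.9661 (Young).
[ρ_SOR] ω* − 1 = 0.9661.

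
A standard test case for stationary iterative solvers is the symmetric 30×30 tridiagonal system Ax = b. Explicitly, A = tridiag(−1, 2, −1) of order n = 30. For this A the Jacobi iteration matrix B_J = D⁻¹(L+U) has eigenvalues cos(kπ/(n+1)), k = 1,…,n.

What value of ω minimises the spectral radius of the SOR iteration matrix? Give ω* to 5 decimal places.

ω* = 1.81625

spectrum of D⁻¹(L+U) = {cos(kπ/31) : 1≤k≤30}; ρ_J = cos(π/31) = 0.99487.
root = sin(π/31) = 0.101168  (since 1−cos² = sin²).
ω* = 2/(1+0.101168) = 1.81625
ρ_SOR = ω* − 1 ≈ 0.81625.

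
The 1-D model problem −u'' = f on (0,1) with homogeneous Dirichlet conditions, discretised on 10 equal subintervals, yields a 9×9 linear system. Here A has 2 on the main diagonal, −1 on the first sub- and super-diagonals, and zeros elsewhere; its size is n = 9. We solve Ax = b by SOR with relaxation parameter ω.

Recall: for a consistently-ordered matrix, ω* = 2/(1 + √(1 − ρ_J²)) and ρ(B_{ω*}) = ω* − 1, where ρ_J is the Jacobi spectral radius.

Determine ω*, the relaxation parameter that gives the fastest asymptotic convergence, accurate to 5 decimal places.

With n=9, ρ(Jacobi) = cos(π/10) = 0.95106.
√(1 − cos²(π/10)) = sin(π/10) ≈ 0.309017.
ω* = 2 / (1 + 0.309017) = 2 / 1.309017 ≈ 1.52786.
Hence ρ(B_{ω*}) = 1.52786 − 1 = 0.52786.

ω* = 1.52786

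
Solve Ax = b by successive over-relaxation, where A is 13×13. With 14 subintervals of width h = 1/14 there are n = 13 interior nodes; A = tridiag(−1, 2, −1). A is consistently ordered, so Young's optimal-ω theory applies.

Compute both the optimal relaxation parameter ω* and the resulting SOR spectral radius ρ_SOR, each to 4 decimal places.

ω* = 1.6360, ρ_SOR = 0.6360

With n=13, ρ(Jacobi) = cos(π/14) = 0.9749.
1 − cos²(π/14) = sin²(π/14) ⇒ √(1−ρ_J²) = sin(π/14) = 0.22252.
So ω* = 2/1.22252 = 1.6360 (Young).
[ρ_SOR] ω* − 1 = 0.6360.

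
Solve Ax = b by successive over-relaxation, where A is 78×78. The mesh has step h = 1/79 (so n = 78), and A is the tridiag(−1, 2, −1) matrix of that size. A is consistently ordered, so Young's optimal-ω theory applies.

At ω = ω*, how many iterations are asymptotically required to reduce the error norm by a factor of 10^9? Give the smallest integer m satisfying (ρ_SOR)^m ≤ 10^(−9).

With n=78, ρ(Jacobi) = cos(π/79) = 0.9992094.
root = sin(π/79) = 0.0397565  (since 1−cos² = sin²).
[ω*] 2 ÷ (1 + 0.0397565) = 2 ÷ 1.0397565 = 1.9235273.
At ω = 1.9235273 every |λ(B_ω)| = ω−1, so ρ_SOR = 0.9235273.
m ≥ 9·ln10 / (−ln 0.9235273) = 260.491; smallest integer m = 261.

m = 261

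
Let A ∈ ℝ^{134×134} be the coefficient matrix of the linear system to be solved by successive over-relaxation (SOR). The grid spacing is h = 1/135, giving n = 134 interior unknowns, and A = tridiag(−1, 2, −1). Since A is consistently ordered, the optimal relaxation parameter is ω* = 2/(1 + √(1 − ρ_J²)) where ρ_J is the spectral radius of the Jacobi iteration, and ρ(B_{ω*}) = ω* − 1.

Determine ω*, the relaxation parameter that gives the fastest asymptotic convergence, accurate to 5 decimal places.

With n=134, ρ(Jacobi) = cos(π/135) = 0.99973.
√(1−ρ_J²) simplifies to sin(π/135) = 0.023269.
Young: ω* = 2/(1+√(1−ρ_J²)) = 2/(1+0.023269) = 2/1.023269 = 1.95452.
ρ_SOR = ω* − 1 = 1.95452 − 1 = 0.95452.

ω* = 1.95452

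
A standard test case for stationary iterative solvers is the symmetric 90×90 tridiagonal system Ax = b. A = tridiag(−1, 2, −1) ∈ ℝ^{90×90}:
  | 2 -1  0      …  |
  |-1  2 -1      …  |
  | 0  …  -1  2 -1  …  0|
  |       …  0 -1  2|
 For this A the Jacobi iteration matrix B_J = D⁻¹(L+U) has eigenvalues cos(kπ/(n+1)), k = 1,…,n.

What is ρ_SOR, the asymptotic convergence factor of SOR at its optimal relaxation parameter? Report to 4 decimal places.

ρ_SOR = 0.9333

[ρ_J] n=90: ρ(B_J) = cos(π/(n+1)) = cos(π/91) = 0.9994.
√(1−ρ_J²) = |sin(π/91)| = 0.03452
So ω* = 2/1.03452 = 1.9333 (Young).
Hence ρ(B_{ω*}) = 1.9333 − 1 = 0.9333.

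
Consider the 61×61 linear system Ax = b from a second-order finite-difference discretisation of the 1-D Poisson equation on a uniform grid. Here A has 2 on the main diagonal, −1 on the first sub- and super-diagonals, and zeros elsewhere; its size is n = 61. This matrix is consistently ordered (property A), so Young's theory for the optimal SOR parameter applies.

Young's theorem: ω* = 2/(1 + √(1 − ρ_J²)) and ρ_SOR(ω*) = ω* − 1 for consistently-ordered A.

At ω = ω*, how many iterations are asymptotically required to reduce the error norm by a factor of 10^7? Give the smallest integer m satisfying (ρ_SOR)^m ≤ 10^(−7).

m = 159

½·tridiag(1,0,1) at n=61: λ_k = cos(kπ/62); max |λ| at k=1 ⇒ ρ_J = cos(π/62) ≈ 0.9987165.
√(1−ρ_J²) = |sin(π/62)| = 0.0506492
So ω* = 2/1.0506492 = 1.9035849 (Young).
ρ_SOR = ω* − 1 = 1.9035849 − 1 = 0.9035849.
Need (0.9035849)^m ≤ 10^(−7): m ≥ 7·ln10/|ln 0.9035849| = 16.1181/0.101385 = 158.979 ⇒ m = 159.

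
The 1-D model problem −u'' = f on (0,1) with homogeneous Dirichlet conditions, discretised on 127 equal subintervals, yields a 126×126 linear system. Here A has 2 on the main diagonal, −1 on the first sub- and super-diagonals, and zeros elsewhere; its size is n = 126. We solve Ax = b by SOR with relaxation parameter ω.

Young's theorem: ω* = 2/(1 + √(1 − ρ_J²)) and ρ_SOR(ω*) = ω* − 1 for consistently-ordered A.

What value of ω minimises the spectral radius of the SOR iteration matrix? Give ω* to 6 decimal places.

ω* = 1.951725

B_J for the 126×126 system has eigenvalues cos(kπ/127); ρ_J = cos(π/127) = 0.999694.
√(1−ρ_J²) simplifies to sin(π/127) = 0.0247344.
[ω*] 2 ÷ (1 + 0.0247344) = 2 ÷ 1.0247344 = 1.951725.
and ρ(B_{ω*}) = 1.951725 − 1 = 0.951725.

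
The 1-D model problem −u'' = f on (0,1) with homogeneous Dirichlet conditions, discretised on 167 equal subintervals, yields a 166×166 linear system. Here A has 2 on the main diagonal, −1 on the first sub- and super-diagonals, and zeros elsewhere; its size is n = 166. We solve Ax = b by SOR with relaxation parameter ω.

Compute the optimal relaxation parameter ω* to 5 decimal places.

ω* = 1.96307

With n=166, ρ(Jacobi) = cos(π/167) = 0.99982.
√(1−ρ_J²) = |sin(π/167)| = 0.018811
ω* = 2/(1+0.018811) = 1.96307
Hence ρ(B_{ω*}) = 1.96307 − 1 = 0.96307.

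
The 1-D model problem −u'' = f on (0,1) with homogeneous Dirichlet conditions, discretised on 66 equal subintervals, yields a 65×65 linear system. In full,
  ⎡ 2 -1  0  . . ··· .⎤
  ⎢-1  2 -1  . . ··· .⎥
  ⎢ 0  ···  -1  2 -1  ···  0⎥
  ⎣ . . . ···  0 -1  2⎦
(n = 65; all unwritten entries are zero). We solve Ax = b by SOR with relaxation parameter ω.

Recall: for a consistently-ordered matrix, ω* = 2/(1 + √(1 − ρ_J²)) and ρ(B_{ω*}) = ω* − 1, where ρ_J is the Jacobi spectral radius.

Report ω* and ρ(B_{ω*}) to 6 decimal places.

ω* = 1.909159, ρ_SOR = 0.909159

½·tridiag(1,0,1) at n=65: λ_k = cos(kπ/66); max |λ| at k=1 ⇒ ρ_J = cos(π/66) ≈ 0.998867.
1 − cos²(π/66) = sin²(π/66) ⇒ √(1−ρ_J²) = sin(π/66) = 0.0475819.
So ω* = 2/1.0475819 = 1.909159 (Young).
At ω = 1.909159 every |λ(B_ω)| = ω−1, so ρ_SOR = 0.909159.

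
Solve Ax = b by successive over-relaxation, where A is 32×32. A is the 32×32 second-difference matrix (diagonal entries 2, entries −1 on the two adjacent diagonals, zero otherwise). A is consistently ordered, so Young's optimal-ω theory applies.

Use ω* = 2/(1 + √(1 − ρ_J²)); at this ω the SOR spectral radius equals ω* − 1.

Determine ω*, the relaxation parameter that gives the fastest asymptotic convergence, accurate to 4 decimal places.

ω* = 1.8264

ρ_J = max_k |cos(kπ/33)| = cos(π/33) = 0.9955
√(1−ρ_J²) simplifies to sin(π/33) = 0.09506.
ω* = 2/(1 + 0.09506) = 2/1.09506 = 1.8264.
ρ(B_{ω*}) = ω*−1 = 0.8264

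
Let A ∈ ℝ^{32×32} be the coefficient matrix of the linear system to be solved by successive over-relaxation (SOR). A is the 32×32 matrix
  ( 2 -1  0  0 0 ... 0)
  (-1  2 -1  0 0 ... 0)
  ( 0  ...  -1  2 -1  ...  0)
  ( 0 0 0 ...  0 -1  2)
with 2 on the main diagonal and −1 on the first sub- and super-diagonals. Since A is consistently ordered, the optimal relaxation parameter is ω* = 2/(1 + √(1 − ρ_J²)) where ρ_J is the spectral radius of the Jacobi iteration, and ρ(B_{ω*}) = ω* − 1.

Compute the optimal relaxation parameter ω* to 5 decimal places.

ω* = 1.82639

n=32: λ(B_J) = 1 − λ(A)/2 = cos(kπ/33); k=1 gives ρ_J = 0.99547.
1 − cos²(π/33) = sin²(π/33) ⇒ √(1−ρ_J²) = sin(π/33) = 0.095056.
Then 2/(1+√(1−ρ_J²)) = 2/(1+0.095056); ω* = 2/1.095056 = 1.82639.
[ρ_SOR] ω* − 1 = 0.82639.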